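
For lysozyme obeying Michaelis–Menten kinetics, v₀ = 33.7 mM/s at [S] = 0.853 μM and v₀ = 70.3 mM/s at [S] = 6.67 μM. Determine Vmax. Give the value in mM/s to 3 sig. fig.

In reciprocal form, 1/v = (Km/Vmax)·(1/[S]) + 1/Vmax. The two points give (1/[S], 1/v) = (1.172, 0.02967) and (0.1499, 0.01422).
Slope = (0.02967 − 0.01422)/(1.172 − 0.1499) = 0.01511; intercept = 0.02967 − 0.01511×1.172 = 0.01196.
Vmax = 1/intercept = 83.6 mM/s; Km = slope × Vmax = 0.01511 × 83.6 = 1.26 μM.

83.6 mM/s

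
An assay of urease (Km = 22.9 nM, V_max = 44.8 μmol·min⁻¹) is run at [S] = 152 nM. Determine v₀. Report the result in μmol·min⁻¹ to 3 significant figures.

38.9 μmol·min⁻¹

[S]/(Km+[S]) = 152/174.9 = 0.8691, the fractional saturation.
v = 0.8691 × Vmax = 0.8691 × 44.8 = 38.9 μmol·min⁻¹.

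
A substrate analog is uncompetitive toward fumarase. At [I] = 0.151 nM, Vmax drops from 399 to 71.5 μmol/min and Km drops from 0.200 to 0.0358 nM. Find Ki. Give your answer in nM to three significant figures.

0.0330 nM

Uncompetitive: Vmax,app = Vmax/α (and Km,app = Km/α) with α = 1 + [I]/Ki.
α = Vmax/Vmax,app = 399/71.5 = 5.580.
Ki = [I]/(α − 1) = 0.151/4.580 = 0.0330 nM.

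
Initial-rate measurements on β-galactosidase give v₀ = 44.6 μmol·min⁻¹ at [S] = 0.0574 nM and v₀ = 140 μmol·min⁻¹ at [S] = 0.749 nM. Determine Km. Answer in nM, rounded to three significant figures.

In reciprocal form, 1/v = (Km/Vmax)·(1/[S]) + 1/Vmax. The two points give (1/[S], 1/v) = (17.42, 0.02242) and (1.335, 0.007143).
Slope = (0.02242 − 0.007143)/(17.42 − 1.335) = 0.0009498; intercept = 0.02242 − 0.0009498×17.42 = 0.005875.
Vmax = 1/intercept = 170 μmol·min⁻¹; Km = slope × Vmax = 0.0009498 × 170 = 0.162 nM.

0.162 nM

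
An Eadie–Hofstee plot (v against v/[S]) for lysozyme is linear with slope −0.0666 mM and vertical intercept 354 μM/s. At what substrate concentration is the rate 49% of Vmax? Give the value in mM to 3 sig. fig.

The Eadie–Hofstee slope gives Km = 0.0666 mM (slope = −Km).
v/Vmax = [S]/(Km+[S]) = 0.49 ⇒ [S] = Km·0.49/(1−0.49) = 0.0666 × 0.9608 = 0.0640 mM.

0.0640 mM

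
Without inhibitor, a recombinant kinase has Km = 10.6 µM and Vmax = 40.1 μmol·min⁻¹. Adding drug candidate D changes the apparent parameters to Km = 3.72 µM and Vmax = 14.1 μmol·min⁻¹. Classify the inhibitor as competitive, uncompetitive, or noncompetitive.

Both Km and Vmax decrease by the same factor (~2.85-fold) — characteristic of uncompetitive inhibition.

uncompetitive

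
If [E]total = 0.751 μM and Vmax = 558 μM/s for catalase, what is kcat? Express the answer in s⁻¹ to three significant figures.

743 s⁻¹

kcat = Vmax/[E]total = 558 μM/s / 0.751 μM = 743 s⁻¹.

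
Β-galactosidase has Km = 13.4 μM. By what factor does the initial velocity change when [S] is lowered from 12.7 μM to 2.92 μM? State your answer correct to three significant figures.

0.368

Since Vmax cancels, v₂/v₁ = [S]₂(Km+[S]₁) / [S]₁(Km+[S]₂).
= 2.92×(13.4+12.7) / (12.7×(13.4+2.92)) = 76.21/207.3 = 0.368.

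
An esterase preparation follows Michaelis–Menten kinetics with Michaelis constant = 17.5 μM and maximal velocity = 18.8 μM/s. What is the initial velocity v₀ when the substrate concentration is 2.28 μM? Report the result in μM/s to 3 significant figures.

2.17 μM/s

v = Vmax·[S]/(Km + [S]) = 18.8 × 2.28 / (17.5 + 2.28)
  = 42.86 / 19.78 = 2.17 μM/s.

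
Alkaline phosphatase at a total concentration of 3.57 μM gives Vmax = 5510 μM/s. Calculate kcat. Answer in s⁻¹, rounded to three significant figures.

kcat = Vmax/[E]total = 5510 μM/s / 3.57 μM = 1540 s⁻¹.

1540 s⁻¹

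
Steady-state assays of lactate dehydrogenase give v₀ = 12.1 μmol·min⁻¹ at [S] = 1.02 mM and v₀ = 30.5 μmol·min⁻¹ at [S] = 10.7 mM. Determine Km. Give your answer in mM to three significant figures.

2.04 mM

In reciprocal form, 1/v = (Km/Vmax)·(1/[S]) + 1/Vmax. The two points give (1/[S], 1/v) = (0.9804, 0.08264) and (0.09346, 0.03279).
Slope = (0.08264 − 0.03279)/(0.9804 − 0.09346) = 0.05621; intercept = 0.08264 − 0.05621×0.9804 = 0.02753.
Vmax = 1/intercept = 36.3 μmol·min⁻¹; Km = slope × Vmax = 0.05621 × 36.3 = 2.04 mM.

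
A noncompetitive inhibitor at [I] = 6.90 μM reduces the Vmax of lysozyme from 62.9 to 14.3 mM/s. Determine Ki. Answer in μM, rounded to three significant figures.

Noncompetitive: Vmax,app = Vmax/α with α = 1 + [I]/Ki.
α = Vmax/Vmax,app = 62.9/14.3 = 4.399.
Ki = [I]/(α − 1) = 6.90/3.399 = 2.03 μM.

2.03 μM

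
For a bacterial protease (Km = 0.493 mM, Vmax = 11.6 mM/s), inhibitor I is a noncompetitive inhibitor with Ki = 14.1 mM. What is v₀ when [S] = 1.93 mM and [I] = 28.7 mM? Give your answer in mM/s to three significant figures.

α = 1 + [I]/Ki = 1 + 28.7/14.1 = 3.035.
For a noncompetitive inhibitor, Vmax is reduced to Vmax/α while Km is unchanged: Km,app = 0.493 mM, Vmax,app = 3.82 mM/s.
v = Vmax,app·[S]/(Km,app + [S]) = 3.82 × 1.93/(0.493 + 1.93) = 3.04 mM/s.

3.04 mM/s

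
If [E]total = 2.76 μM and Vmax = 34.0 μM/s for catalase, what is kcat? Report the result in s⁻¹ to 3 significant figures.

12.3 s⁻¹

kcat = Vmax/[E]total = 34.0 μM/s / 2.76 μM = 12.3 s⁻¹.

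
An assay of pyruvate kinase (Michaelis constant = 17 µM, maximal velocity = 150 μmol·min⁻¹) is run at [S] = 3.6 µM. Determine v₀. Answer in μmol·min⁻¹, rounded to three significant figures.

26.2 μmol·min⁻¹

[S]/(Km+[S]) = 3.6/20.60 = 0.1748, the fractional saturation.
v = 0.1748 × Vmax = 0.1748 × 150 = 26.2 μmol·min⁻¹.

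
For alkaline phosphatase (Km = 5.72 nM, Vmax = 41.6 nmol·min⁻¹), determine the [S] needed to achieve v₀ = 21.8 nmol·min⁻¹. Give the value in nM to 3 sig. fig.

6.30 nM

Rearranging v = Vmax[S]/(Km+[S]) gives [S] = Km·v/(Vmax − v).
[S] = 5.72 × 21.8 / (41.6 − 21.8) = 124.7/19.80 = 6.30 nM.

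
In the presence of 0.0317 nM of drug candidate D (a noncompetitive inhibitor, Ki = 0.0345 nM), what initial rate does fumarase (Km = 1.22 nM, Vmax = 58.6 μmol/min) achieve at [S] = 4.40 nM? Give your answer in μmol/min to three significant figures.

23.9 μmol/min

With α = 1 + [I]/Ki = 1 + 0.0317/0.0345 = 1.919, the noncompetitive rate law is v = (Vmax/α)·[S] / (Km + [S]).
v = (58.6/1.919)×4.40 / (1.22 + 4.40) = 134.4/5.620 = 23.9 μmol/min.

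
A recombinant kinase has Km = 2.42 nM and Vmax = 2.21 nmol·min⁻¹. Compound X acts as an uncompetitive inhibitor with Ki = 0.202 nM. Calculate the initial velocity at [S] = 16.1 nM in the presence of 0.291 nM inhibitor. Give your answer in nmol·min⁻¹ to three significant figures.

With α = 1 + [I]/Ki = 1 + 0.291/0.202 = 2.441, the uncompetitive rate law is v = (Vmax/α)·[S] / (Km/α + [S]).
v = (2.21/2.441)×16.1 / (2.42/2.441 + 16.1) = 14.58/17.09 = 0.853 nmol·min⁻¹.

0.853 nmol·min⁻¹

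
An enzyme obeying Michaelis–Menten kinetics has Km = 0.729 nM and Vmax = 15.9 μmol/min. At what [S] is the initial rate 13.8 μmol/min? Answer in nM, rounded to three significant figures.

The required fractional saturation is v/Vmax = 13.8/15.9 = 0.8679.
Then [S]/(Km+[S]) = 0.8679 ⇒ [S] = 0.729 × 0.8679/(1 − 0.8679) = 4.79 nM.

4.79 nM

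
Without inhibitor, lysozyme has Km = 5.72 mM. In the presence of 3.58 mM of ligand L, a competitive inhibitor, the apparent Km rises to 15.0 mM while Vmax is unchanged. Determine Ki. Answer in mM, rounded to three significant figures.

Competitive: Km,app = α·Km with α = 1 + [I]/Ki.
α = Km,app/Km = 15.0/5.72 = 2.622.
Ki = [I]/(α − 1) = 3.58/1.622 = 2.21 mM.

2.21 mM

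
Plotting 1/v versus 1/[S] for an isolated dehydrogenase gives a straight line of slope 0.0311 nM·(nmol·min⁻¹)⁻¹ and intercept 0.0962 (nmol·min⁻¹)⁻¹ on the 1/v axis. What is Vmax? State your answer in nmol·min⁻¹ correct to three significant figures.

10.4 nmol·min⁻¹

The y-intercept of a Lineweaver–Burk plot equals 1/Vmax, so Vmax = 1/0.0962 = 10.4 nmol·min⁻¹.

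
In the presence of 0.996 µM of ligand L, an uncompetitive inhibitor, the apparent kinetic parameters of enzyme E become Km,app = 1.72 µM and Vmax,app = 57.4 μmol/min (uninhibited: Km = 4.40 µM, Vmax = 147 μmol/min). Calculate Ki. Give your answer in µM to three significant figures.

0.638 µM

Uncompetitive: Vmax,app = Vmax/α (and Km,app = Km/α) with α = 1 + [I]/Ki.
α = Vmax/Vmax,app = 147/57.4 = 2.561.
Since α = 1 + [I]/Ki, [I]/Ki = 2.561 − 1 = 1.561 and Ki = 0.996/1.561 = 0.638 µM.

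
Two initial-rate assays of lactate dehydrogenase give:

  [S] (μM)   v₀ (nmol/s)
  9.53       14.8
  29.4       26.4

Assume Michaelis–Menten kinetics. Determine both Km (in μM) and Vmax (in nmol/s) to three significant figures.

Km = 17.7 μM; Vmax = 42.3 nmol/s

In reciprocal form, 1/v = (Km/Vmax)·(1/[S]) + 1/Vmax. The two points give (1/[S], 1/v) = (0.1049, 0.06757) and (0.03401, 0.03788).
Slope = (0.06757 − 0.03788)/(0.1049 − 0.03401) = 0.4186; intercept = 0.06757 − 0.4186×0.1049 = 0.02364.
Vmax = 1/intercept = 42.3 nmol/s; Km = slope × Vmax = 0.4186 × 42.3 = 17.7 μM.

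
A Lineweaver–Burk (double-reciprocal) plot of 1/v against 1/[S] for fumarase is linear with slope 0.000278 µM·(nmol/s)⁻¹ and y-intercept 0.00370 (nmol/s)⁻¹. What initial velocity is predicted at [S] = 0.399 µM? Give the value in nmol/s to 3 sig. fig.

227 nmol/s

The y-intercept is 1/Vmax, so Vmax = 1/0.00370 = 270 nmol/s.
The slope is Km/Vmax, so Km = 0.000278 × 270 = 0.0751 µM.
Then v = 270 × 0.399/(0.0751 + 0.399) = 227 nmol/s.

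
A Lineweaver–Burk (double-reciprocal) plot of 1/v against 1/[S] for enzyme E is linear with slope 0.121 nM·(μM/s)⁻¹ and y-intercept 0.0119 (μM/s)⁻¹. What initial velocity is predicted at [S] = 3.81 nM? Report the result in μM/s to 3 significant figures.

22.9 μM/s

The y-intercept is 1/Vmax, so Vmax = 1/0.0119 = 84.0 μM/s.
The slope is Km/Vmax, so Km = 0.121 × 84.0 = 10.2 nM.
Then v = 84.0 × 3.81/(10.2 + 3.81) = 22.9 μM/s.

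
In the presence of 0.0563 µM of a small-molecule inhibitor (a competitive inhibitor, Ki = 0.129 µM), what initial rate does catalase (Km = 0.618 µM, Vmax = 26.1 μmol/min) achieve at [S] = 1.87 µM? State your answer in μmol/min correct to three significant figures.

With α = 1 + [I]/Ki = 1 + 0.0563/0.129 = 1.436, the competitive rate law is v = Vmax[S] / (αKm + [S]).
v = 26.1×1.87 / (1.436×0.618 + 1.87) = 48.81/2.758 = 17.7 μmol/min.

17.7 μmol/min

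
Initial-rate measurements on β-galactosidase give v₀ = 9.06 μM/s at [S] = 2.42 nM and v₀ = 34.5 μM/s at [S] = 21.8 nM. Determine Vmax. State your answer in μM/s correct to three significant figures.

From v = Vmax[S]/(Km+[S]), each point gives Vmax = v(Km+[S])/[S].
Equating: 9.06(Km+2.42)/2.42 = 34.5(Km+21.8)/21.8.
3.744·Km + 9.06 = 1.583·Km + 34.5, so (3.744 − 1.583)·Km = 34.5 − 9.06.
Km = 25.44/2.161 = 11.8 nM; then Vmax = 9.06(11.8+2.42)/2.42 = 53.1 μM/s.

53.1 μM/s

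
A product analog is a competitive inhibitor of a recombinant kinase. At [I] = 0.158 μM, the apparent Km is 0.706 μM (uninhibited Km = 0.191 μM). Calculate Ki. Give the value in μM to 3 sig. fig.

0.0586 μM

Competitive: Km,app = α·Km with α = 1 + [I]/Ki.
α = Km,app/Km = 0.706/0.191 = 3.696.
Ki = [I]/(α − 1) = 0.158/2.696 = 0.0586 μM.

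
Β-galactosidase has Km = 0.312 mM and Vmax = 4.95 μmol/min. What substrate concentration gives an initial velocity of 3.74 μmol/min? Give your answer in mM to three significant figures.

0.964 mM

Rearranging v = Vmax[S]/(Km+[S]) gives [S] = Km·v/(Vmax − v).
[S] = 0.312 × 3.74 / (4.95 − 3.74) = 1.167/1.210 = 0.964 mM.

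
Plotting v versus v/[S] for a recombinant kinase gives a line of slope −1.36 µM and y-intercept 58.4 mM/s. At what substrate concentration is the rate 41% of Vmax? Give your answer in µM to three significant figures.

The Eadie–Hofstee slope gives Km = 1.36 µM (slope = −Km).
v/Vmax = [S]/(Km+[S]) = 0.41 ⇒ [S] = Km·0.41/(1−0.41) = 1.36 × 0.6949 = 0.945 µM.

0.945 µM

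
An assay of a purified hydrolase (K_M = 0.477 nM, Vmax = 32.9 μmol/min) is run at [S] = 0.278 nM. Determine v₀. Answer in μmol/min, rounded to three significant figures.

v = Vmax·[S]/(Km + [S]) = 32.9 × 0.278 / (0.477 + 0.278)
  = 9.146 / 0.7550 = 12.1 μmol/min.

12.1 μmol/min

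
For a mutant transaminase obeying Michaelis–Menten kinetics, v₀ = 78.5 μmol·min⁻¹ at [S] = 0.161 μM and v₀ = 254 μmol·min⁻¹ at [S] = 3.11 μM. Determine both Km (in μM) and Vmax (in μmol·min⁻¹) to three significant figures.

From v = Vmax[S]/(Km+[S]), each point gives Vmax = v(Km+[S])/[S].
Equating: 78.5(Km+0.161)/0.161 = 254(Km+3.11)/3.11.
487.6·Km + 78.5 = 81.67·Km + 254, so (487.6 − 81.67)·Km = 254 − 78.5.
Km = 175.5/405.9 = 0.432 μM; then Vmax = 78.5(0.432+0.161)/0.161 = 289 μmol·min⁻¹.

Km = 0.432 μM; Vmax = 289 μmol·min⁻¹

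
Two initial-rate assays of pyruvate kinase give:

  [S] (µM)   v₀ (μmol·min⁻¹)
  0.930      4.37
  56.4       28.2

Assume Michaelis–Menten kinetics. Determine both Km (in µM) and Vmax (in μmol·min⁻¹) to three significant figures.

From v = Vmax[S]/(Km+[S]), each point gives Vmax = v(Km+[S])/[S].
Equating: 4.37(Km+0.930)/0.930 = 28.2(Km+56.4)/56.4.
4.699·Km + 4.37 = 0.5000·Km + 28.2, so (4.699 − 0.5000)·Km = 28.2 − 4.37.
Km = 23.83/4.199 = 5.68 µM; then Vmax = 4.37(5.68+0.930)/0.930 = 31.0 μmol·min⁻¹.

Km = 5.68 µM; Vmax = 31.0 μmol·min⁻¹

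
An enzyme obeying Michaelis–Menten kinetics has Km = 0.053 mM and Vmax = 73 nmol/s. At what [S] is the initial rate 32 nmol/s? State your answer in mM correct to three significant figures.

Rearranging v = Vmax[S]/(Km+[S]) gives [S] = Km·v/(Vmax − v).
[S] = 0.053 × 32 / (73 − 32) = 1.696/41.00 = 0.0414 mM.

0.0414 mM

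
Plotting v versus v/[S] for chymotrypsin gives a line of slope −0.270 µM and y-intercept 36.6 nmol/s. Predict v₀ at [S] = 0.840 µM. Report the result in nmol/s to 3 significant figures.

27.7 nmol/s

In the Eadie–Hofstee form v = Vmax − Km·(v/[S]), the slope is −Km and the intercept is Vmax, so Km = 0.270 µM and Vmax = 36.6 nmol/s.
v = 36.6 × 0.840/(0.270 + 0.840) = 27.7 nmol/s.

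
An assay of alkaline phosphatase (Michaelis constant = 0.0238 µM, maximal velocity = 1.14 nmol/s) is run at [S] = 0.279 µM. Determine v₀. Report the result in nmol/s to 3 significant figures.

1.05 nmol/s

[S]/(Km+[S]) = 0.279/0.3028 = 0.9214, the fractional saturation.
v = 0.9214 × Vmax = 0.9214 × 1.14 = 1.05 nmol/s.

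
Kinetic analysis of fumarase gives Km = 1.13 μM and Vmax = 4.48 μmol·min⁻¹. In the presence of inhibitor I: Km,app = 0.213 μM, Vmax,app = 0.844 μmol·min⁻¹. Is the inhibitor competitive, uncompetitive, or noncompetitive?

Both Km and Vmax decrease by the same factor (~5.31-fold) — characteristic of uncompetitive inhibition.

uncompetitive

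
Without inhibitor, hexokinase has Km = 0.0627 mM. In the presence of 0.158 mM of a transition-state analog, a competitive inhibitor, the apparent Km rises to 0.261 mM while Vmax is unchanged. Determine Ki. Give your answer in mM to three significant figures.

Competitive: Km,app = α·Km with α = 1 + [I]/Ki.
α = Km,app/Km = 0.261/0.0627 = 4.163.
Since α = 1 + [I]/Ki, [I]/Ki = 4.163 − 1 = 3.163 and Ki = 0.158/3.163 = 0.0500 mM.

0.0500 mM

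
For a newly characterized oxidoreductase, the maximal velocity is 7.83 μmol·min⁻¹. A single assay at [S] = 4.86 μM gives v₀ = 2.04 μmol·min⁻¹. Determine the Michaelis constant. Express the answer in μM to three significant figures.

v/Vmax = 2.04/7.83 = 0.2605 = [S]/(Km+[S]).
So Km + [S] = [S]/0.2605 = 18.65 μM, giving Km = 18.65 − 4.86 = 13.8 μM.

13.8 μM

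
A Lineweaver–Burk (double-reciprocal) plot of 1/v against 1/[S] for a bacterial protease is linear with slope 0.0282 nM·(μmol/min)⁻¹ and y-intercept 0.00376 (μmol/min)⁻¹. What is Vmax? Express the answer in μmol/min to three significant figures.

266 μmol/min

The y-intercept of a Lineweaver–Burk plot equals 1/Vmax, so Vmax = 1/0.00376 = 266 μmol/min.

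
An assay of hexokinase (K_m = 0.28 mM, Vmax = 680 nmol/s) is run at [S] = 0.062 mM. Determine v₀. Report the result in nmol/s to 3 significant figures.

v = Vmax·[S]/(Km + [S]) = 680 × 0.062 / (0.28 + 0.062)
  = 42.16 / 0.3420 = 123 nmol/s.

123 nmol/s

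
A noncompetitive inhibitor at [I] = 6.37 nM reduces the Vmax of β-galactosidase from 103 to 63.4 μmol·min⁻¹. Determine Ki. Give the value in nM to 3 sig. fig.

Noncompetitive: Vmax,app = Vmax/α with α = 1 + [I]/Ki.
α = Vmax/Vmax,app = 103/63.4 = 1.625.
Ki = [I]/(α − 1) = 6.37/0.6246 = 10.2 nM.

10.2 nM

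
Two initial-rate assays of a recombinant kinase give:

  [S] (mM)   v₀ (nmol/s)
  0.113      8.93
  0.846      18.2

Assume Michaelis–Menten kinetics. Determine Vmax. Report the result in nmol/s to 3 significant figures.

21.7 nmol/s

From v = Vmax[S]/(Km+[S]), each point gives Vmax = v(Km+[S])/[S].
Equating: 8.93(Km+0.113)/0.113 = 18.2(Km+0.846)/0.846.
79.03·Km + 8.93 = 21.51·Km + 18.2, so (79.03 − 21.51)·Km = 18.2 − 8.93.
Km = 9.270/57.51 = 0.161 mM; then Vmax = 8.93(0.161+0.113)/0.113 = 21.7 nmol/s.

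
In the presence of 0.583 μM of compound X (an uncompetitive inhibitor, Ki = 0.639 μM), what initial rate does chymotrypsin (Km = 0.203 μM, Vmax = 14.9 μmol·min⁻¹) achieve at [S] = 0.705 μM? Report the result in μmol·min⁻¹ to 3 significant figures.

6.77 μmol·min⁻¹

With α = 1 + [I]/Ki = 1 + 0.583/0.639 = 1.912, the uncompetitive rate law is v = (Vmax/α)·[S] / (Km/α + [S]).
v = (14.9/1.912)×0.705 / (0.203/1.912 + 0.705) = 5.493/0.8112 = 6.77 μmol·min⁻¹.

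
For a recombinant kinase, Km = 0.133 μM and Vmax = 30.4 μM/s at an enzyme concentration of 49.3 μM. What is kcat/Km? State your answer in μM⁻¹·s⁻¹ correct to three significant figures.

4.64 μM⁻¹·s⁻¹

kcat = Vmax/[E]total = 30.4/49.3 = 0.617 s⁻¹.
kcat/Km = 0.617/0.133 = 4.64 μM⁻¹·s⁻¹.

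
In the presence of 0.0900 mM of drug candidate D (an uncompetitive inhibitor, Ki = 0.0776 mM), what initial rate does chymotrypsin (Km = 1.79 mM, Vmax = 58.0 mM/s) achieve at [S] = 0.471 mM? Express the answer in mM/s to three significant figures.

9.73 mM/s

α = 1 + [I]/Ki = 1 + 0.0900/0.0776 = 2.160.
For an uncompetitive inhibitor, both parameters are divided by α, giving Vmax/α and Km/α: Km,app = 0.829 mM, Vmax,app = 26.9 mM/s.
v = Vmax,app·[S]/(Km,app + [S]) = 26.9 × 0.471/(0.829 + 0.471) = 9.73 mM/s.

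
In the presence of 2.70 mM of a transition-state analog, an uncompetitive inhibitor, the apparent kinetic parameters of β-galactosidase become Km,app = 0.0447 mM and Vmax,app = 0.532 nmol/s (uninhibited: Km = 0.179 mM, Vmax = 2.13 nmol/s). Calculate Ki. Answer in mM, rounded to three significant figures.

0.899 mM

Uncompetitive: Vmax,app = Vmax/α (and Km,app = Km/α) with α = 1 + [I]/Ki.
α = Vmax/Vmax,app = 2.13/0.532 = 4.004.
Ki = [I]/(α − 1) = 2.70/3.004 = 0.899 mM.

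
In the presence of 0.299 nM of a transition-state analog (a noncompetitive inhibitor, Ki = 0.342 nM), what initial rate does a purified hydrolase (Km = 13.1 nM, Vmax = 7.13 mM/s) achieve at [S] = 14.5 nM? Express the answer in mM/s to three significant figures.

α = 1 + [I]/Ki = 1 + 0.299/0.342 = 1.874.
For a noncompetitive inhibitor, Vmax is reduced to Vmax/α while Km is unchanged: Km,app = 13.1 nM, Vmax,app = 3.80 mM/s.
v = Vmax,app·[S]/(Km,app + [S]) = 3.80 × 14.5/(13.1 + 14.5) = 2.00 mM/s.

2.00 mM/s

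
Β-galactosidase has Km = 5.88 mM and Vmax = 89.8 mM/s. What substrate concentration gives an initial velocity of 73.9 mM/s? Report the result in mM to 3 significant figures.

27.3 mM

The required fractional saturation is v/Vmax = 73.9/89.8 = 0.8229.
Then [S]/(Km+[S]) = 0.8229 ⇒ [S] = 5.88 × 0.8229/(1 − 0.8229) = 27.3 mM.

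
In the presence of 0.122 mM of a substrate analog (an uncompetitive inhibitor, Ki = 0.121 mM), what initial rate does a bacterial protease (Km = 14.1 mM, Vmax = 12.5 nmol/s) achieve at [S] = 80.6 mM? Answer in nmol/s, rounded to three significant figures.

5.73 nmol/s

α = 1 + [I]/Ki = 1 + 0.122/0.121 = 2.008.
For an uncompetitive inhibitor, both parameters are divided by α, giving Vmax/α and Km/α: Km,app = 7.02 mM, Vmax,app = 6.22 nmol/s.
v = Vmax,app·[S]/(Km,app + [S]) = 6.22 × 80.6/(7.02 + 80.6) = 5.73 nmol/s.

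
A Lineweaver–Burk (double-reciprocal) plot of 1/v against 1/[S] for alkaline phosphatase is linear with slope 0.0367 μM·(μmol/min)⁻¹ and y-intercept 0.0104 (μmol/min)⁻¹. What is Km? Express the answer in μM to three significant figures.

3.53 μM

y-intercept = 1/Vmax ⇒ Vmax = 96.2 μmol/min; slope = Km/Vmax ⇒ Km = slope × Vmax.
Km = 0.0367 × 96.2 = 3.53 μM.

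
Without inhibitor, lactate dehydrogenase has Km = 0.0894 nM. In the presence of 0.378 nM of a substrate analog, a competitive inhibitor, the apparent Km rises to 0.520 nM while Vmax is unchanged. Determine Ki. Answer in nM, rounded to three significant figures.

Competitive: Km,app = α·Km with α = 1 + [I]/Ki.
α = Km,app/Km = 0.520/0.0894 = 5.817.
Ki = [I]/(α − 1) = 0.378/4.817 = 0.0785 nM.

0.0785 nM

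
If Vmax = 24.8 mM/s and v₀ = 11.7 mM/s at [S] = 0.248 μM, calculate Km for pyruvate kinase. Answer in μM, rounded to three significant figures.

0.278 μM

From v = Vmax[S]/(Km+[S]), Km = [S](Vmax − v)/v.
Km = 0.248 × (24.8 − 11.7) / 11.7 = 3.249/11.7 = 0.278 μM.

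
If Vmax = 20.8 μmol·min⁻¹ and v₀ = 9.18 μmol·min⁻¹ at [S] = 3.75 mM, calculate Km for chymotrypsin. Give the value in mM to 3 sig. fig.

4.75 mM

From v = Vmax[S]/(Km+[S]), Km = [S](Vmax − v)/v.
Km = 3.75 × (20.8 − 9.18) / 9.18 = 43.58/9.18 = 4.75 mM.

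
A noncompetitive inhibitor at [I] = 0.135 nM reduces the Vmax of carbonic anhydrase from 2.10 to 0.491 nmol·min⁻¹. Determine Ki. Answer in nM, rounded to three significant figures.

Noncompetitive: Vmax,app = Vmax/α with α = 1 + [I]/Ki.
α = Vmax/Vmax,app = 2.10/0.491 = 4.277.
Ki = [I]/(α − 1) = 0.135/3.277 = 0.0412 nM.

0.0412 nM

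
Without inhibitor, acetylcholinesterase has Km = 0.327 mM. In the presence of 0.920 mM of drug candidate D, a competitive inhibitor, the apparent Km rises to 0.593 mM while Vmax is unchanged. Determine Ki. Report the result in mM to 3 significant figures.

Competitive: Km,app = α·Km with α = 1 + [I]/Ki.
α = Km,app/Km = 0.593/0.327 = 1.813.
Since α = 1 + [I]/Ki, [I]/Ki = 1.813 − 1 = 0.8135 and Ki = 0.920/0.8135 = 1.13 mM.

1.13 mM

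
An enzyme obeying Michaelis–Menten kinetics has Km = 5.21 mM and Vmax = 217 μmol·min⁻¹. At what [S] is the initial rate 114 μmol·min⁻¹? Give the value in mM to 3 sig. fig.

5.77 mM

The required fractional saturation is v/Vmax = 114/217 = 0.5253.
Then [S]/(Km+[S]) = 0.5253 ⇒ [S] = 5.21 × 0.5253/(1 − 0.5253) = 5.77 mM.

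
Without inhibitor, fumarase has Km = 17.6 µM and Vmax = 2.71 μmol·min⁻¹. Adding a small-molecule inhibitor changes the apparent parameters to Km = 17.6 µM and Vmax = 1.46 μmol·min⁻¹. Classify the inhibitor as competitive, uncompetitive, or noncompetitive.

Vmax decreases (2.71 → 1.46 μmol·min⁻¹) while Km is unchanged — pure noncompetitive inhibition.

noncompetitive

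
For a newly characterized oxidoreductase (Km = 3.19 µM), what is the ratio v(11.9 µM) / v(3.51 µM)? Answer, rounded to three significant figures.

Since Vmax cancels, v₂/v₁ = [S]₂(Km+[S]₁) / [S]₁(Km+[S]₂).
= 11.9×(3.19+3.51) / (3.51×(3.19+11.9)) = 79.73/52.97 = 1.51.

1.51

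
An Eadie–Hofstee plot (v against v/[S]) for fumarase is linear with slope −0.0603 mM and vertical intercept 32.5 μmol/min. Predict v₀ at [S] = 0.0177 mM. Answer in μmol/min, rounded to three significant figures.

In the Eadie–Hofstee form v = Vmax − Km·(v/[S]), the slope is −Km and the intercept is Vmax, so Km = 0.0603 mM and Vmax = 32.5 μmol/min.
v = 32.5 × 0.0177/(0.0603 + 0.0177) = 7.38 μmol/min.

7.38 μmol/min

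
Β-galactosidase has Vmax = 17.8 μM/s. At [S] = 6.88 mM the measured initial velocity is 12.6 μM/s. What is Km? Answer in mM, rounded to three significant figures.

v/Vmax = 12.6/17.8 = 0.7079 = [S]/(Km+[S]).
So Km + [S] = [S]/0.7079 = 9.719 mM, giving Km = 9.719 − 6.88 = 2.84 mM.

2.84 mM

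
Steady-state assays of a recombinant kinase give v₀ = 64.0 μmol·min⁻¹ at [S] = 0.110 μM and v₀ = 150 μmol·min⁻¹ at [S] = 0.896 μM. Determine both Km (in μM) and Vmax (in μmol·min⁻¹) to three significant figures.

In reciprocal form, 1/v = (Km/Vmax)·(1/[S]) + 1/Vmax. The two points give (1/[S], 1/v) = (9.091, 0.01562) and (1.116, 0.006667).
Slope = (0.01562 − 0.006667)/(9.091 − 1.116) = 0.001123; intercept = 0.01562 − 0.001123×9.091 = 0.005413.
Vmax = 1/intercept = 185 μmol·min⁻¹; Km = slope × Vmax = 0.001123 × 185 = 0.208 μM.

Km = 0.208 μM; Vmax = 185 μmol·min⁻¹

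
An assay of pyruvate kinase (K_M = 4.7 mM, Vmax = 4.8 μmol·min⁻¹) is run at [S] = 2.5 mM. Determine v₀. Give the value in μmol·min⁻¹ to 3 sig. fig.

[S]/(Km+[S]) = 2.5/7.200 = 0.3472, the fractional saturation.
v = 0.3472 × Vmax = 0.3472 × 4.8 = 1.67 μmol·min⁻¹.

1.67 μmol·min⁻¹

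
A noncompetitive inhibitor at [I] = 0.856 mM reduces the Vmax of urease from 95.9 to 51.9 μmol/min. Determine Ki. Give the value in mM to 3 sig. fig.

1.01 mM

Noncompetitive: Vmax,app = Vmax/α with α = 1 + [I]/Ki.
α = Vmax/Vmax,app = 95.9/51.9 = 1.848.
Since α = 1 + [I]/Ki, [I]/Ki = 1.848 − 1 = 0.8478 and Ki = 0.856/0.8478 = 1.01 mM.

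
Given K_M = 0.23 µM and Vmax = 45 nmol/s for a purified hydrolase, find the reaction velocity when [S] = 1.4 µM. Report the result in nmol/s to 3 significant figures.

38.7 nmol/s

[S]/(Km+[S]) = 1.4/1.630 = 0.8589, the fractional saturation.
v = 0.8589 × Vmax = 0.8589 × 45 = 38.7 nmol/s.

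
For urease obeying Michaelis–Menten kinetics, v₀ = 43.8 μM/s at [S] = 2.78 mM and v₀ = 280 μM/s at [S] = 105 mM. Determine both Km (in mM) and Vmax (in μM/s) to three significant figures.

In reciprocal form, 1/v = (Km/Vmax)·(1/[S]) + 1/Vmax. The two points give (1/[S], 1/v) = (0.3597, 0.02283) and (0.009524, 0.003571).
Slope = (0.02283 − 0.003571)/(0.3597 − 0.009524) = 0.05500; intercept = 0.02283 − 0.05500×0.3597 = 0.003048.
Vmax = 1/intercept = 328 μM/s; Km = slope × Vmax = 0.05500 × 328 = 18.0 mM.

Km = 18.0 mM; Vmax = 328 μM/s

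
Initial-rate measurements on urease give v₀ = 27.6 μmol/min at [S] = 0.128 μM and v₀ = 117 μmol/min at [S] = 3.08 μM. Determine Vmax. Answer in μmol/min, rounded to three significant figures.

From v = Vmax[S]/(Km+[S]), each point gives Vmax = v(Km+[S])/[S].
Equating: 27.6(Km+0.128)/0.128 = 117(Km+3.08)/3.08.
215.6·Km + 27.6 = 37.99·Km + 117, so (215.6 − 37.99)·Km = 117 − 27.6.
Km = 89.40/177.6 = 0.503 μM; then Vmax = 27.6(0.503+0.128)/0.128 = 136 μmol/min.

136 μmol/min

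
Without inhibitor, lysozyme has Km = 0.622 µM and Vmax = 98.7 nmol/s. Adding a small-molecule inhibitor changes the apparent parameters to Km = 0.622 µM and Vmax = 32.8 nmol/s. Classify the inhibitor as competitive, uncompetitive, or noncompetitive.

Vmax decreases (98.7 → 32.8 nmol/s) while Km is unchanged — pure noncompetitive inhibition.

noncompetitive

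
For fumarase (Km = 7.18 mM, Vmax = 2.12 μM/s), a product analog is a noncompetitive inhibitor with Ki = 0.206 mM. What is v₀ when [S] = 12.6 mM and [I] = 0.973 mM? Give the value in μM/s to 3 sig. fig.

0.236 μM/s

With α = 1 + [I]/Ki = 1 + 0.973/0.206 = 5.723, the noncompetitive rate law is v = (Vmax/α)·[S] / (Km + [S]).
v = (2.12/5.723)×12.6 / (7.18 + 12.6) = 4.667/19.78 = 0.236 μM/s.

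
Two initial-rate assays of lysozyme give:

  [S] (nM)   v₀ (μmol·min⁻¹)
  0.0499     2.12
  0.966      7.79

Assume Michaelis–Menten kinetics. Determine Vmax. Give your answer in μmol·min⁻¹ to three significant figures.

In reciprocal form, 1/v = (Km/Vmax)·(1/[S]) + 1/Vmax. The two points give (1/[S], 1/v) = (20.04, 0.4717) and (1.035, 0.1284).
Slope = (0.4717 − 0.1284)/(20.04 − 1.035) = 0.01807; intercept = 0.4717 − 0.01807×20.04 = 0.1097.
Vmax = 1/intercept = 9.12 μmol·min⁻¹; Km = slope × Vmax = 0.01807 × 9.12 = 0.165 nM.

9.12 μmol·min⁻¹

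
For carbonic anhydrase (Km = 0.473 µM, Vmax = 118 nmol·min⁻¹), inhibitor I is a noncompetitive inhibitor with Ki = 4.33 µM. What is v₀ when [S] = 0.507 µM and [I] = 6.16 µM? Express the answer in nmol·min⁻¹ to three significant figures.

α = 1 + [I]/Ki = 1 + 6.16/4.33 = 2.423.
For a noncompetitive inhibitor, Vmax is reduced to Vmax/α while Km is unchanged: Km,app = 0.473 µM, Vmax,app = 48.7 nmol·min⁻¹.
v = Vmax,app·[S]/(Km,app + [S]) = 48.7 × 0.507/(0.473 + 0.507) = 25.2 nmol·min⁻¹.

25.2 nmol·min⁻¹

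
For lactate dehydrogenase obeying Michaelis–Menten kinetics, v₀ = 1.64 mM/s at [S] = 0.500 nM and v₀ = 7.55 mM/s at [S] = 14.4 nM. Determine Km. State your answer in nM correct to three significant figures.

In reciprocal form, 1/v = (Km/Vmax)·(1/[S]) + 1/Vmax. The two points give (1/[S], 1/v) = (2.000, 0.6098) and (0.06944, 0.1325).
Slope = (0.6098 − 0.1325)/(2.000 − 0.06944) = 0.2472; intercept = 0.6098 − 0.2472×2.000 = 0.1153.
Vmax = 1/intercept = 8.67 mM/s; Km = slope × Vmax = 0.2472 × 8.67 = 2.14 nM.

2.14 nM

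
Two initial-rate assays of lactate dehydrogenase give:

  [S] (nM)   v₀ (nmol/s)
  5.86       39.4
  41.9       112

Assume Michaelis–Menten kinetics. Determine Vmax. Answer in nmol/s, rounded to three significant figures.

160 nmol/s

In reciprocal form, 1/v = (Km/Vmax)·(1/[S]) + 1/Vmax. The two points give (1/[S], 1/v) = (0.1706, 0.02538) and (0.02387, 0.008929).
Slope = (0.02538 − 0.008929)/(0.1706 − 0.02387) = 0.1121; intercept = 0.02538 − 0.1121×0.1706 = 0.006254.
Vmax = 1/intercept = 160 nmol/s; Km = slope × Vmax = 0.1121 × 160 = 17.9 nM.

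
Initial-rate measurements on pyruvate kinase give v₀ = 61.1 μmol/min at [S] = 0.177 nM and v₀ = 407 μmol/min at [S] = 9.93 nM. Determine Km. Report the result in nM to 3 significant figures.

1.14 nM

From v = Vmax[S]/(Km+[S]), each point gives Vmax = v(Km+[S])/[S].
Equating: 61.1(Km+0.177)/0.177 = 407(Km+9.93)/9.93.
345.2·Km + 61.1 = 40.99·Km + 407, so (345.2 − 40.99)·Km = 407 − 61.1.
Km = 345.9/304.2 = 1.14 nM; then Vmax = 61.1(1.14+0.177)/0.177 = 454 μmol/min.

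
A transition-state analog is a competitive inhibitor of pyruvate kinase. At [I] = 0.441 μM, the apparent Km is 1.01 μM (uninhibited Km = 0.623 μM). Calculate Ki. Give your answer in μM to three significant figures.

0.710 μM

Competitive: Km,app = α·Km with α = 1 + [I]/Ki.
α = Km,app/Km = 1.01/0.623 = 1.621.
Since α = 1 + [I]/Ki, [I]/Ki = 1.621 − 1 = 0.6212 and Ki = 0.441/0.6212 = 0.710 μM.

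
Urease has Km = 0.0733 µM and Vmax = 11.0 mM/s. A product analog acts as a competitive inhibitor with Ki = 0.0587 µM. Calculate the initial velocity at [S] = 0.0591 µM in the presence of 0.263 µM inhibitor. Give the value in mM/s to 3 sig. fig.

1.41 mM/s

α = 1 + [I]/Ki = 1 + 0.263/0.0587 = 5.480.
For a competitive inhibitor, Vmax is unchanged and the apparent Km becomes α·Km: Km,app = 0.402 µM, Vmax,app = 11.0 mM/s.
v = Vmax,app·[S]/(Km,app + [S]) = 11.0 × 0.0591/(0.402 + 0.0591) = 1.41 mM/s.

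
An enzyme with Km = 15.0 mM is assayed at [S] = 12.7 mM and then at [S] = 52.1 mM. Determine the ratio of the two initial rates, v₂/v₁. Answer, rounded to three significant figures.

1.69

The fractional saturations are [S]/(Km+[S]) = 12.7/27.70 = 0.4585 and 52.1/67.10 = 0.7765.
v₂/v₁ is just their ratio: 0.7765/0.4585 = 1.69.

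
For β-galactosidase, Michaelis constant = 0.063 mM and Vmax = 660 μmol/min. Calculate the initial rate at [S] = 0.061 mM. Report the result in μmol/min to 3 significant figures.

[S]/(Km+[S]) = 0.061/0.1240 = 0.4919, the fractional saturation.
v = 0.4919 × Vmax = 0.4919 × 660 = 325 μmol/min.

325 μmol/min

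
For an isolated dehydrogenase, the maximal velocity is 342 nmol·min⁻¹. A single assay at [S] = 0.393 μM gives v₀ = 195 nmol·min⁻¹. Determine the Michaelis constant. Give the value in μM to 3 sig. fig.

0.296 μM

From v = Vmax[S]/(Km+[S]), Km = [S](Vmax − v)/v.
Km = 0.393 × (342 − 195) / 195 = 57.77/195 = 0.296 μM.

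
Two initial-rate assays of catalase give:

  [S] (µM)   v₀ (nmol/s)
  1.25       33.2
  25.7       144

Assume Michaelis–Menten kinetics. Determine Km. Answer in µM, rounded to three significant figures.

5.29 µM

In reciprocal form, 1/v = (Km/Vmax)·(1/[S]) + 1/Vmax. The two points give (1/[S], 1/v) = (0.8000, 0.03012) and (0.03891, 0.006944).
Slope = (0.03012 − 0.006944)/(0.8000 − 0.03891) = 0.03045; intercept = 0.03012 − 0.03045×0.8000 = 0.005760.
Vmax = 1/intercept = 174 nmol/s; Km = slope × Vmax = 0.03045 × 174 = 5.29 µM.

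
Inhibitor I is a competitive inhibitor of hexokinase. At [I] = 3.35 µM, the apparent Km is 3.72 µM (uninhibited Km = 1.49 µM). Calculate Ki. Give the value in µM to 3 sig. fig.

2.24 µM

Competitive: Km,app = α·Km with α = 1 + [I]/Ki.
α = Km,app/Km = 3.72/1.49 = 2.497.
Ki = [I]/(α − 1) = 3.35/1.497 = 2.24 µM.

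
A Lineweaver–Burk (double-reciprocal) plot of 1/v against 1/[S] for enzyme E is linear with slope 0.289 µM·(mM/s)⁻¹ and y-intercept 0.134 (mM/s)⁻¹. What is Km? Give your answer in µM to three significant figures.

2.16 µM

y-intercept = 1/Vmax ⇒ Vmax = 7.46 mM/s; slope = Km/Vmax ⇒ Km = slope × Vmax.
Km = 0.289 × 7.46 = 2.16 µM.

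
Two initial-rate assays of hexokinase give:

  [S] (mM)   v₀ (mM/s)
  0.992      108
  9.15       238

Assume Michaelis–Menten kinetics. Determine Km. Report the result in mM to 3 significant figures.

1.57 mM

In reciprocal form, 1/v = (Km/Vmax)·(1/[S]) + 1/Vmax. The two points give (1/[S], 1/v) = (1.008, 0.009259) and (0.1093, 0.004202).
Slope = (0.009259 − 0.004202)/(1.008 − 0.1093) = 0.005627; intercept = 0.009259 − 0.005627×1.008 = 0.003587.
Vmax = 1/intercept = 279 mM/s; Km = slope × Vmax = 0.005627 × 279 = 1.57 mM.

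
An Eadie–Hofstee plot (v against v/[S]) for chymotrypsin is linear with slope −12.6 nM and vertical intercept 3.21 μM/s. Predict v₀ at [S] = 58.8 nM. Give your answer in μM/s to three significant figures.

In the Eadie–Hofstee form v = Vmax − Km·(v/[S]), the slope is −Km and the intercept is Vmax, so Km = 12.6 nM and Vmax = 3.21 μM/s.
v = 3.21 × 58.8/(12.6 + 58.8) = 2.64 μM/s.

2.64 μM/s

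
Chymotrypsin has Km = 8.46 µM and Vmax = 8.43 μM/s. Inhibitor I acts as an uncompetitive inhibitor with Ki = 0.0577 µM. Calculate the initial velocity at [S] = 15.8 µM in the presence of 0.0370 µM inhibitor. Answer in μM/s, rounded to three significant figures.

α = 1 + [I]/Ki = 1 + 0.0370/0.0577 = 1.641.
For an uncompetitive inhibitor, both parameters are divided by α, giving Vmax/α and Km/α: Km,app = 5.15 µM, Vmax,app = 5.14 μM/s.
v = Vmax,app·[S]/(Km,app + [S]) = 5.14 × 15.8/(5.15 + 15.8) = 3.87 μM/s.

3.87 μM/s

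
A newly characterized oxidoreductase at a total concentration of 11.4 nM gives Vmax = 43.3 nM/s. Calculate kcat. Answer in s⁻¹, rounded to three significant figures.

3.80 s⁻¹

kcat = Vmax/[E]total = 43.3 nM/s / 11.4 nM = 3.80 s⁻¹.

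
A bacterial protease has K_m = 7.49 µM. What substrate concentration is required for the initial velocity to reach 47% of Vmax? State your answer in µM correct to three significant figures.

v/Vmax = [S]/(Km+[S]) = 0.47, so [S] = Km·0.47/(1 − 0.47) = 7.49 × 0.8868.
[S] = 6.64 µM.

6.64 µM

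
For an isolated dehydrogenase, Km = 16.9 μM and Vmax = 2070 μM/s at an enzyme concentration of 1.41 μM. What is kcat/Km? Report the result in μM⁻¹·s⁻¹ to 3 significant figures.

86.9 μM⁻¹·s⁻¹

kcat = Vmax/[E]total = 2070/1.41 = 1470 s⁻¹.
kcat/Km = 1470/16.9 = 86.9 μM⁻¹·s⁻¹.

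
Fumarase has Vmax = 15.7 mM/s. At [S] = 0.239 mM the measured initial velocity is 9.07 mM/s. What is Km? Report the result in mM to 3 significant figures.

0.175 mM

From v = Vmax[S]/(Km+[S]), Km = [S](Vmax − v)/v.
Km = 0.239 × (15.7 − 9.07) / 9.07 = 1.585/9.07 = 0.175 mM.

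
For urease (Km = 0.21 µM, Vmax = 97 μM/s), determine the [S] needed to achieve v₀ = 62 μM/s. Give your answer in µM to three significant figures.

Rearranging v = Vmax[S]/(Km+[S]) gives [S] = Km·v/(Vmax − v).
[S] = 0.21 × 62 / (97 − 62) = 13.02/35.00 = 0.372 µM.

0.372 µM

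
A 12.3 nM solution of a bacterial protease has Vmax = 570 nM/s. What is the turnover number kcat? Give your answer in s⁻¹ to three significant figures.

kcat = Vmax/[E]total = 570 nM/s / 12.3 nM = 46.3 s⁻¹.

46.3 s⁻¹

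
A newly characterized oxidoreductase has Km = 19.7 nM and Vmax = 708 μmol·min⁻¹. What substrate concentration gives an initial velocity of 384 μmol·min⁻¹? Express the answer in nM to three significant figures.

23.3 nM

Rearranging v = Vmax[S]/(Km+[S]) gives [S] = Km·v/(Vmax − v).
[S] = 19.7 × 384 / (708 − 384) = 7565/324.0 = 23.3 nM.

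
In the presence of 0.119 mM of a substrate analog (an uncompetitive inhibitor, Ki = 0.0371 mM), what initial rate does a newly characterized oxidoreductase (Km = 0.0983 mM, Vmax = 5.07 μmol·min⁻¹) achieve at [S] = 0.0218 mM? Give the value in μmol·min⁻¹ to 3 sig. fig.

With α = 1 + [I]/Ki = 1 + 0.119/0.0371 = 4.208, the uncompetitive rate law is v = (Vmax/α)·[S] / (Km/α + [S]).
v = (5.07/4.208)×0.0218 / (0.0983/4.208 + 0.0218) = 0.02627/0.04516 = 0.582 μmol·min⁻¹.

0.582 μmol·min⁻¹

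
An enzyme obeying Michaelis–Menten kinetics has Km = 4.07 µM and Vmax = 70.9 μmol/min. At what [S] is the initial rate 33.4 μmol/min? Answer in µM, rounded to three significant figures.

3.63 µM

The required fractional saturation is v/Vmax = 33.4/70.9 = 0.4711.
Then [S]/(Km+[S]) = 0.4711 ⇒ [S] = 4.07 × 0.4711/(1 − 0.4711) = 3.63 µM.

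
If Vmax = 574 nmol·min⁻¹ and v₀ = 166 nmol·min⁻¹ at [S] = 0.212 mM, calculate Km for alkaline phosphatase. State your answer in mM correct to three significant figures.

v/Vmax = 166/574 = 0.2892 = [S]/(Km+[S]).
So Km + [S] = [S]/0.2892 = 0.7331 mM, giving Km = 0.7331 − 0.212 = 0.521 mM.

0.521 mM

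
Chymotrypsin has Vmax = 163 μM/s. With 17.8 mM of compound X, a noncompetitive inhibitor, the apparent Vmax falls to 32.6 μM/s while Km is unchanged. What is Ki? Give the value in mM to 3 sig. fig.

Noncompetitive: Vmax,app = Vmax/α with α = 1 + [I]/Ki.
α = Vmax/Vmax,app = 163/32.6 = 5.000.
Ki = [I]/(α − 1) = 17.8/4.000 = 4.45 mM.

4.45 mM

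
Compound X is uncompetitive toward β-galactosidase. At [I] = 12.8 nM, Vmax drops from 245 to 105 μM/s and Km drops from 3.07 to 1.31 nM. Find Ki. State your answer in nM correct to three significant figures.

Uncompetitive: Vmax,app = Vmax/α (and Km,app = Km/α) with α = 1 + [I]/Ki.
α = Vmax/Vmax,app = 245/105 = 2.333.
Since α = 1 + [I]/Ki, [I]/Ki = 2.333 − 1 = 1.333 and Ki = 12.8/1.333 = 9.60 nM.

9.60 nM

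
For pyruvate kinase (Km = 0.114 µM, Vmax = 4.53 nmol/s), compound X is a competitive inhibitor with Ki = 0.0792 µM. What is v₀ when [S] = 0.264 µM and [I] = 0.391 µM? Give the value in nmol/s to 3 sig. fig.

1.27 nmol/s

α = 1 + [I]/Ki = 1 + 0.391/0.0792 = 5.937.
For a competitive inhibitor, Vmax is unchanged and the apparent Km becomes α·Km: Km,app = 0.677 µM, Vmax,app = 4.53 nmol/s.
v = Vmax,app·[S]/(Km,app + [S]) = 4.53 × 0.264/(0.677 + 0.264) = 1.27 nmol/s.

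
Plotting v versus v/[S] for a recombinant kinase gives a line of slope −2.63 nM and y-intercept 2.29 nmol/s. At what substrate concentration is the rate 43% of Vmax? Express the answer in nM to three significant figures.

The Eadie–Hofstee slope gives Km = 2.63 nM (slope = −Km).
v/Vmax = [S]/(Km+[S]) = 0.43 ⇒ [S] = Km·0.43/(1−0.43) = 2.63 × 0.7544 = 1.98 nM.

1.98 nM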